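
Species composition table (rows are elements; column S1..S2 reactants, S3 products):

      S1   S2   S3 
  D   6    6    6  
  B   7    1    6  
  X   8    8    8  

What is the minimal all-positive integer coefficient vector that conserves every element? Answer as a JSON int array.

Coefficients: [5, 1, 6]

D: 5·6+1·6 = 36 | 6·6 = 36
B: 5·7+1·1 = 36 | 6·6 = 36
X: 5·8+1·8 = 48 | 6·8 = 48
gcd(5,1,6) = 1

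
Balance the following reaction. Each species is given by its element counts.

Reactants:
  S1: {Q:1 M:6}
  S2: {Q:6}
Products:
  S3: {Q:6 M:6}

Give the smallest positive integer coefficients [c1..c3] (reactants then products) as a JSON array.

Coefficients: [6, 5, 6]

Q: 6·1+5·6 = 36 | 6·6 = 36
M: 6·6+5·0 = 36 | 6·6 = 36
gcd(6,5,6) = 1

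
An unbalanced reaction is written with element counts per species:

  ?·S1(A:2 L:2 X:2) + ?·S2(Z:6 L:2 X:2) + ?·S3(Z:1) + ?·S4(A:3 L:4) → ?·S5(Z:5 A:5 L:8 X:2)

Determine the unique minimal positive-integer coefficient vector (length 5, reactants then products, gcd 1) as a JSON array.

Coefficients: [1, 3, 2, 6, 4]

Z: 1·0+3·6+2·1+6·0 = 20 | 4·5 = 20
A: 1·2+3·0+2·0+6·3 = 20 | 4·5 = 20
L: 1·2+3·2+2·0+6·4 = 32 | 4·8 = 32
X: 1·2+3·2+2·0+6·0 = 8 | 4·2 = 8
gcd(1,3,2,6,4) = 1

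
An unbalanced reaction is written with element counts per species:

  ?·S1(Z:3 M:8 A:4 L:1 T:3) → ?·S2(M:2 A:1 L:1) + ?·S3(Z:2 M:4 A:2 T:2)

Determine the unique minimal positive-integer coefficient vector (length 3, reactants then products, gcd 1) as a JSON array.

Coefficients: [2, 2, 3]

Z: 2·3 = 6 | 2·0+3·2 = 6
M: 2·8 = 16 | 2·2+3·4 = 16
A: 2·4 = 8 | 2·1+3·2 = 8
L: 2·1 = 2 | 2·1+3·0 = 2
T: 2·3 = 6 | 2·0+3·2 = 6
gcd(2,2,3) = 1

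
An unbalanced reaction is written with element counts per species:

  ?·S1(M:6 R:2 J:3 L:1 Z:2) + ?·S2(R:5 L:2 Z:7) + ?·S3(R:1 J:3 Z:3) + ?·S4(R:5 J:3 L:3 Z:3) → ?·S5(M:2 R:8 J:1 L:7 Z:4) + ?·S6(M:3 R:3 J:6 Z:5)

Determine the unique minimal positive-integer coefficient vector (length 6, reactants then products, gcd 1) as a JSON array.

M: 4·6+1·0+4·0+5·0 = 24 | 3·2+6·3 = 24
R: 4·2+1·5+4·1+5·5 = 42 | 3·8+6·3 = 42
J: 4·3+1·0+4·3+5·3 = 39 | 3·1+6·6 = 39
L: 4·1+1·2+4·0+5·3 = 21 | 3·7+6·0 = 21
Z: 4·2+1·7+4·3+5·3 = 42 | 3·4+6·5 = 42
gcd(4,1,4,5,3,6) = 1

Coefficients: [4, 1, 4, 5, 3, 6]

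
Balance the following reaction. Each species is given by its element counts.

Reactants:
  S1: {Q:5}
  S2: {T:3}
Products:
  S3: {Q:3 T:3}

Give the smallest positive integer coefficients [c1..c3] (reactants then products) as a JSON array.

Q: 3·5+5·0 = 15 | 5·3 = 15
T: 3·0+5·3 = 15 | 5·3 = 15
gcd(3,5,5) = 1

Coefficients: [3, 5, 5]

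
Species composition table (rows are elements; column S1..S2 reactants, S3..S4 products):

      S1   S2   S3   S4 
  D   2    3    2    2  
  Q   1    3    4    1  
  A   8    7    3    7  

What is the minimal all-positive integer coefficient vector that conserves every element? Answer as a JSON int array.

D: 3·2+2·3 = 12 | 1·2+5·2 = 12
Q: 3·1+2·3 = 9 | 1·4+5·1 = 9
A: 3·8+2·7 = 38 | 1·3+5·7 = 38
gcd(3,2,1,5) = 1

Coefficients: [3, 2, 1, 5]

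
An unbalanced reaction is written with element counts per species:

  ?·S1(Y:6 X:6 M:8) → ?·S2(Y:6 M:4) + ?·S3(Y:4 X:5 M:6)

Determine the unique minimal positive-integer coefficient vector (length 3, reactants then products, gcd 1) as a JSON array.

Coefficients: [5, 1, 6]

Y: 5·6 = 30 | 1·6+6·4 = 30
X: 5·6 = 30 | 1·0+6·5 = 30
M: 5·8 = 40 | 1·4+6·6 = 40
gcd(5,1,6) = 1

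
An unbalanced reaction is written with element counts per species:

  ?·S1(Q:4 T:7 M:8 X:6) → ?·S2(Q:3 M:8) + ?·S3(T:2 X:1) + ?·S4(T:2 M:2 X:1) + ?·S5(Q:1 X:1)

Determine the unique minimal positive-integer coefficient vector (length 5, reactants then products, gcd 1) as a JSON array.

Coefficients: [2, 1, 3, 4, 5]

Q: 2·4 = 8 | 1·3+3·0+4·0+5·1 = 8
T: 2·7 = 14 | 1·0+3·2+4·2+5·0 = 14
M: 2·8 = 16 | 1·8+3·0+4·2+5·0 = 16
X: 2·6 = 12 | 1·0+3·1+4·1+5·1 = 12
gcd(2,1,3,4,5) = 1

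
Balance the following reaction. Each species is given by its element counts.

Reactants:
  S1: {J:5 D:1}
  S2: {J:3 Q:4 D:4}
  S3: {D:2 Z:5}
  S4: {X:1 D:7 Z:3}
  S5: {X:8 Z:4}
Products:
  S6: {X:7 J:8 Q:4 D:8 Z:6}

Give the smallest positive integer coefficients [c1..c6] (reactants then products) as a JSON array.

X: 6·0+6·0+2·0+2·1+5·8 = 42 | 6·7 = 42
J: 6·5+6·3+2·0+2·0+5·0 = 48 | 6·8 = 48
Q: 6·0+6·4+2·0+2·0+5·0 = 24 | 6·4 = 24
D: 6·1+6·4+2·2+2·7+5·0 = 48 | 6·8 = 48
Z: 6·0+6·0+2·5+2·3+5·4 = 36 | 6·6 = 36
gcd(6,6,2,2,5,6) = 1

Coefficients: [6, 6, 2, 2, 5, 6]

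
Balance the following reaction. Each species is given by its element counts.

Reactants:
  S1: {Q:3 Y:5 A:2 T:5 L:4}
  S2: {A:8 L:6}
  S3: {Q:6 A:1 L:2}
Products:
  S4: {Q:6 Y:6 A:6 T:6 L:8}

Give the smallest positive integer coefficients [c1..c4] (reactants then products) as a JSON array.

Coefficients: [6, 2, 2, 5]

Q: 6·3+2·0+2·6 = 30 | 5·6 = 30
Y: 6·5+2·0+2·0 = 30 | 5·6 = 30
A: 6·2+2·8+2·1 = 30 | 5·6 = 30
T: 6·5+2·0+2·0 = 30 | 5·6 = 30
L: 6·4+2·6+2·2 = 40 | 5·8 = 40
gcd(6,2,2,5) = 1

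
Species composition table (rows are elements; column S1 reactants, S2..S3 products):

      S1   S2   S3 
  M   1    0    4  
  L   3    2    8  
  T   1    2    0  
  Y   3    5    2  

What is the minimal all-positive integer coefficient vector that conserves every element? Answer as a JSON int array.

M: 4·1 = 4 | 2·0+1·4 = 4
L: 4·3 = 12 | 2·2+1·8 = 12
T: 4·1 = 4 | 2·2+1·0 = 4
Y: 4·3 = 12 | 2·5+1·2 = 12
gcd(4,2,1) = 1

Coefficients: [4, 2, 1]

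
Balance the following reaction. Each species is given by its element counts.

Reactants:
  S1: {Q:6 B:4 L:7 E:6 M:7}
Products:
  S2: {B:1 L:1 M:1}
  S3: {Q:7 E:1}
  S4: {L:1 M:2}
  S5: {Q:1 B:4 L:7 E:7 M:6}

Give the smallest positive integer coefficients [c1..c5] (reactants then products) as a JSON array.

Q: 4·6 = 24 | 4·0+3·7+3·0+3·1 = 24
B: 4·4 = 16 | 4·1+3·0+3·0+3·4 = 16
L: 4·7 = 28 | 4·1+3·0+3·1+3·7 = 28
E: 4·6 = 24 | 4·0+3·1+3·0+3·7 = 24
M: 4·7 = 28 | 4·1+3·0+3·2+3·6 = 28
gcd(4,4,3,3,3) = 1

Coefficients: [4, 4, 3, 3, 3]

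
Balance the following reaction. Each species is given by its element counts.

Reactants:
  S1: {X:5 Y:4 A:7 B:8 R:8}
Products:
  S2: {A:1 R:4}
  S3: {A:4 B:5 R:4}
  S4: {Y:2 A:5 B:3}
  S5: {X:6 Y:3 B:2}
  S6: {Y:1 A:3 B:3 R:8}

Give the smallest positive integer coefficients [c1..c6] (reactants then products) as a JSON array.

Coefficients: [6, 2, 4, 3, 5, 3]

X: 6·5 = 30 | 2·0+4·0+3·0+5·6+3·0 = 30
Y: 6·4 = 24 | 2·0+4·0+3·2+5·3+3·1 = 24
A: 6·7 = 42 | 2·1+4·4+3·5+5·0+3·3 = 42
B: 6·8 = 48 | 2·0+4·5+3·3+5·2+3·3 = 48
R: 6·8 = 48 | 2·4+4·4+3·0+5·0+3·8 = 48
gcd(6,2,4,3,5,3) = 1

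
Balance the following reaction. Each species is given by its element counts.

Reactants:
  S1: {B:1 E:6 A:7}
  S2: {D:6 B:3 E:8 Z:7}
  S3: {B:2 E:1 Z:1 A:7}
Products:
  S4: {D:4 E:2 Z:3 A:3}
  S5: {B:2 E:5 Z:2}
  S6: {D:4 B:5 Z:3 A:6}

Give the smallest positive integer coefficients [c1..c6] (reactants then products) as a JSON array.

Coefficients: [1, 4, 2, 5, 6, 1]

D: 1·0+4·6+2·0 = 24 | 5·4+6·0+1·4 = 24
B: 1·1+4·3+2·2 = 17 | 5·0+6·2+1·5 = 17
E: 1·6+4·8+2·1 = 40 | 5·2+6·5+1·0 = 40
Z: 1·0+4·7+2·1 = 30 | 5·3+6·2+1·3 = 30
A: 1·7+4·0+2·7 = 21 | 5·3+6·0+1·6 = 21
gcd(1,4,2,5,6,1) = 1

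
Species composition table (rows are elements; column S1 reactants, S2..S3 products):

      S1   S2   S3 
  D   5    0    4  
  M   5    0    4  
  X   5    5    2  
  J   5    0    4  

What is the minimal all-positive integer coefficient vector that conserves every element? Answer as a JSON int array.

Coefficients: [4, 2, 5]

D: 4·5 = 20 | 2·0+5·4 = 20
M: 4·5 = 20 | 2·0+5·4 = 20
X: 4·5 = 20 | 2·5+5·2 = 20
J: 4·5 = 20 | 2·0+5·4 = 20
gcd(4,2,5) = 1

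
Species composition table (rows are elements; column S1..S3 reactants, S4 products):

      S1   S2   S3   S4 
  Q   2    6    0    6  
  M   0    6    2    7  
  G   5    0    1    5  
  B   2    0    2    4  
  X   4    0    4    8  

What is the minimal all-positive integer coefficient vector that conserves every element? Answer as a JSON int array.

Coefficients: [3, 3, 5, 4]

Q: 3·2+3·6+5·0 = 24 | 4·6 = 24
M: 3·0+3·6+5·2 = 28 | 4·7 = 28
G: 3·5+3·0+5·1 = 20 | 4·5 = 20
B: 3·2+3·0+5·2 = 16 | 4·4 = 16
X: 3·4+3·0+5·4 = 32 | 4·8 = 32
gcd(3,3,5,4) = 1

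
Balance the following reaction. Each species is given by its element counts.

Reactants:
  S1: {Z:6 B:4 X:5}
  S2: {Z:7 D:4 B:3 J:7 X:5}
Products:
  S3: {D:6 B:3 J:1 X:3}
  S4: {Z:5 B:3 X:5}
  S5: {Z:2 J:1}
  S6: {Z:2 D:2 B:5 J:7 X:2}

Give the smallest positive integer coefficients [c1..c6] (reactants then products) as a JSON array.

Z: 5·6+2·7 = 44 | 1·0+6·5+6·2+1·2 = 44
D: 5·0+2·4 = 8 | 1·6+6·0+6·0+1·2 = 8
B: 5·4+2·3 = 26 | 1·3+6·3+6·0+1·5 = 26
J: 5·0+2·7 = 14 | 1·1+6·0+6·1+1·7 = 14
X: 5·5+2·5 = 35 | 1·3+6·5+6·0+1·2 = 35
gcd(5,2,1,6,6,1) = 1

Coefficients: [5, 2, 1, 6, 6, 1]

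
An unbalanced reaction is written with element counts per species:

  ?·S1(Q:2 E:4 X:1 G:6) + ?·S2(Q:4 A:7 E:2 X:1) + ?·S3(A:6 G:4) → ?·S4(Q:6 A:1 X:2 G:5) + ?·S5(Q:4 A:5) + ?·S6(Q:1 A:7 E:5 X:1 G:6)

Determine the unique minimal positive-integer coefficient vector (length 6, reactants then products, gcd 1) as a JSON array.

Q: 5·2+5·4+4·0 = 30 | 2·6+3·4+6·1 = 30
A: 5·0+5·7+4·6 = 59 | 2·1+3·5+6·7 = 59
E: 5·4+5·2+4·0 = 30 | 2·0+3·0+6·5 = 30
X: 5·1+5·1+4·0 = 10 | 2·2+3·0+6·1 = 10
G: 5·6+5·0+4·4 = 46 | 2·5+3·0+6·6 = 46
gcd(5,5,4,2,3,6) = 1

Coefficients: [5, 5, 4, 2, 3, 6]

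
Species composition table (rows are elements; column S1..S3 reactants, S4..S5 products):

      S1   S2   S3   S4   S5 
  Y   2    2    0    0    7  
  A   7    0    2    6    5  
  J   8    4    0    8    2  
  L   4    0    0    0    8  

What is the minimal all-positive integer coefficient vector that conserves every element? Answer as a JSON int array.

Y: 4·2+3·2+6·0 = 14 | 5·0+2·7 = 14
A: 4·7+3·0+6·2 = 40 | 5·6+2·5 = 40
J: 4·8+3·4+6·0 = 44 | 5·8+2·2 = 44
L: 4·4+3·0+6·0 = 16 | 5·0+2·8 = 16
gcd(4,3,6,5,2) = 1

Coefficients: [4, 3, 6, 5, 2]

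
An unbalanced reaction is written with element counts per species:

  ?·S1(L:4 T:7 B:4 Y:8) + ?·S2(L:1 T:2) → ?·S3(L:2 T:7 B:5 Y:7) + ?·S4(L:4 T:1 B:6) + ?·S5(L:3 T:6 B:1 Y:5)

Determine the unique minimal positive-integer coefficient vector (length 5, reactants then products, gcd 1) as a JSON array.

L: 4·4+5·1 = 21 | 1·2+1·4+5·3 = 21
T: 4·7+5·2 = 38 | 1·7+1·1+5·6 = 38
B: 4·4+5·0 = 16 | 1·5+1·6+5·1 = 16
Y: 4·8+5·0 = 32 | 1·7+1·0+5·5 = 32
gcd(4,5,1,1,5) = 1

Coefficients: [4, 5, 1, 1, 5]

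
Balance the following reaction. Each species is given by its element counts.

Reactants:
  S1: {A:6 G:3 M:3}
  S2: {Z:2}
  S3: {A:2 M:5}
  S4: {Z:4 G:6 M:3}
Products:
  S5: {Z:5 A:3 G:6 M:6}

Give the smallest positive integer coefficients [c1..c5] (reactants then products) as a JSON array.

Coefficients: [2, 5, 3, 5, 6]

Z: 2·0+5·2+3·0+5·4 = 30 | 6·5 = 30
A: 2·6+5·0+3·2+5·0 = 18 | 6·3 = 18
G: 2·3+5·0+3·0+5·6 = 36 | 6·6 = 36
M: 2·3+5·0+3·5+5·3 = 36 | 6·6 = 36
gcd(2,5,3,5,6) = 1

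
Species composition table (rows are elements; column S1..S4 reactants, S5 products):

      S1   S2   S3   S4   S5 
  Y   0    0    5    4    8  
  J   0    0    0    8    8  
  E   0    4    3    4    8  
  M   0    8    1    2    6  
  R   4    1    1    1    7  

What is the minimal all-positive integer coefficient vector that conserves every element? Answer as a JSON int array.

Coefficients: [6, 2, 4, 5, 5]

Y: 6·0+2·0+4·5+5·4 = 40 | 5·8 = 40
J: 6·0+2·0+4·0+5·8 = 40 | 5·8 = 40
E: 6·0+2·4+4·3+5·4 = 40 | 5·8 = 40
M: 6·0+2·8+4·1+5·2 = 30 | 5·6 = 30
R: 6·4+2·1+4·1+5·1 = 35 | 5·7 = 35
gcd(6,2,4,5,5) = 1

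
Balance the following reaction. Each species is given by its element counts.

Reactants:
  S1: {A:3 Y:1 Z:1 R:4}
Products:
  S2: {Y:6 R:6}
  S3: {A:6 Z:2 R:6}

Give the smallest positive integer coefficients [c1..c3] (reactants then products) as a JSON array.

A: 6·3 = 18 | 1·0+3·6 = 18
Y: 6·1 = 6 | 1·6+3·0 = 6
Z: 6·1 = 6 | 1·0+3·2 = 6
R: 6·4 = 24 | 1·6+3·6 = 24
gcd(6,1,3) = 1

Coefficients: [6, 1, 3]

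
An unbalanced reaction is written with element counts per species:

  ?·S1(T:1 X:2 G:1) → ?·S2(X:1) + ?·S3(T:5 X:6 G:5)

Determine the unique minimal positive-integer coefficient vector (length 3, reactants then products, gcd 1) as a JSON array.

Coefficients: [5, 4, 1]

T: 5·1 = 5 | 4·0+1·5 = 5
X: 5·2 = 10 | 4·1+1·6 = 10
G: 5·1 = 5 | 4·0+1·5 = 5
gcd(5,4,1) = 1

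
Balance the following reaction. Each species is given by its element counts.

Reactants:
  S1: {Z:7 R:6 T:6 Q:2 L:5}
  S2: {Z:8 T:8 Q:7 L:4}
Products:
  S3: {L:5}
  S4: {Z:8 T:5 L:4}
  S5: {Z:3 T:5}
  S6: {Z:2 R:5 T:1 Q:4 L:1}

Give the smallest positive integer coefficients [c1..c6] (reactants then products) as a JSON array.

Z: 5·7+2·8 = 51 | 3·0+3·8+5·3+6·2 = 51
R: 5·6+2·0 = 30 | 3·0+3·0+5·0+6·5 = 30
T: 5·6+2·8 = 46 | 3·0+3·5+5·5+6·1 = 46
Q: 5·2+2·7 = 24 | 3·0+3·0+5·0+6·4 = 24
L: 5·5+2·4 = 33 | 3·5+3·4+5·0+6·1 = 33
gcd(5,2,3,3,5,6) = 1

Coefficients: [5, 2, 3, 3, 5, 6]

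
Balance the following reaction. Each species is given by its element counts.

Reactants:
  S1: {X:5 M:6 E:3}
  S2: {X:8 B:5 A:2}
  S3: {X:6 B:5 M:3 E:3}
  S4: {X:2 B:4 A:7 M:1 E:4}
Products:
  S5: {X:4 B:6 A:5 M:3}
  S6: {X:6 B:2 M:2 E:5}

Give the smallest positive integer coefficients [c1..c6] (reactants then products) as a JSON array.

X: 2·5+2·8+4·6+3·2 = 56 | 5·4+6·6 = 56
B: 2·0+2·5+4·5+3·4 = 42 | 5·6+6·2 = 42
A: 2·0+2·2+4·0+3·7 = 25 | 5·5+6·0 = 25
M: 2·6+2·0+4·3+3·1 = 27 | 5·3+6·2 = 27
E: 2·3+2·0+4·3+3·4 = 30 | 5·0+6·5 = 30
gcd(2,2,4,3,5,6) = 1

Coefficients: [2, 2, 4, 3, 5, 6]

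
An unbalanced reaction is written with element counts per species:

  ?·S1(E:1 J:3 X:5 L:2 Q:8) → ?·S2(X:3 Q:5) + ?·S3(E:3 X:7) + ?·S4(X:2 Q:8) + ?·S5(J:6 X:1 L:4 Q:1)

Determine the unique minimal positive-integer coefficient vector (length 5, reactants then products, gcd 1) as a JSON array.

E: 6·1 = 6 | 1·0+2·3+5·0+3·0 = 6
J: 6·3 = 18 | 1·0+2·0+5·0+3·6 = 18
X: 6·5 = 30 | 1·3+2·7+5·2+3·1 = 30
L: 6·2 = 12 | 1·0+2·0+5·0+3·4 = 12
Q: 6·8 = 48 | 1·5+2·0+5·8+3·1 = 48
gcd(6,1,2,5,3) = 1

Coefficients: [6, 1, 2, 5, 3]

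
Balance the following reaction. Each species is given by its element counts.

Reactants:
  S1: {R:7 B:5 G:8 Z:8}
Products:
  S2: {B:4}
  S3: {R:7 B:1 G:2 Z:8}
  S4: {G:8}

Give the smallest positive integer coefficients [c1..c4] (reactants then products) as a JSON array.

Coefficients: [4, 4, 4, 3]

R: 4·7 = 28 | 4·0+4·7+3·0 = 28
B: 4·5 = 20 | 4·4+4·1+3·0 = 20
G: 4·8 = 32 | 4·0+4·2+3·8 = 32
Z: 4·8 = 32 | 4·0+4·8+3·0 = 32
gcd(4,4,4,3) = 1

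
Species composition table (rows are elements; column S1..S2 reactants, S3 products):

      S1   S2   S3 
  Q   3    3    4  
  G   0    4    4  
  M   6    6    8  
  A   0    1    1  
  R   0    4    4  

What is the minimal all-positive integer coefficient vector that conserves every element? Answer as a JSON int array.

Coefficients: [1, 3, 3]

Q: 1·3+3·3 = 12 | 3·4 = 12
G: 1·0+3·4 = 12 | 3·4 = 12
M: 1·6+3·6 = 24 | 3·8 = 24
A: 1·0+3·1 = 3 | 3·1 = 3
R: 1·0+3·4 = 12 | 3·4 = 12
gcd(1,3,3) = 1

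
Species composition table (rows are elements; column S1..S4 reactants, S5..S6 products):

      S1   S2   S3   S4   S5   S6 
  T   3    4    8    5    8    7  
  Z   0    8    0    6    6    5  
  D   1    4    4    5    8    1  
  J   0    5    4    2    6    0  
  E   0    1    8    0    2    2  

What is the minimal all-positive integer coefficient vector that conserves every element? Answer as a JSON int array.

T: 4·3+2·4+1·8+2·5 = 38 | 3·8+2·7 = 38
Z: 4·0+2·8+1·0+2·6 = 28 | 3·6+2·5 = 28
D: 4·1+2·4+1·4+2·5 = 26 | 3·8+2·1 = 26
J: 4·0+2·5+1·4+2·2 = 18 | 3·6+2·0 = 18
E: 4·0+2·1+1·8+2·0 = 10 | 3·2+2·2 = 10
gcd(4,2,1,2,3,2) = 1

Coefficients: [4, 2, 1, 2, 3, 2]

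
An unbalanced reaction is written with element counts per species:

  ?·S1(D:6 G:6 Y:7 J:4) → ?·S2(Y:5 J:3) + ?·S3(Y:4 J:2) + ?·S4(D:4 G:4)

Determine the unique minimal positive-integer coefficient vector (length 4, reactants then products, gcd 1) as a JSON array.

D: 2·6 = 12 | 2·0+1·0+3·4 = 12
G: 2·6 = 12 | 2·0+1·0+3·4 = 12
Y: 2·7 = 14 | 2·5+1·4+3·0 = 14
J: 2·4 = 8 | 2·3+1·2+3·0 = 8
gcd(2,2,1,3) = 1

Coefficients: [2, 2, 1, 3]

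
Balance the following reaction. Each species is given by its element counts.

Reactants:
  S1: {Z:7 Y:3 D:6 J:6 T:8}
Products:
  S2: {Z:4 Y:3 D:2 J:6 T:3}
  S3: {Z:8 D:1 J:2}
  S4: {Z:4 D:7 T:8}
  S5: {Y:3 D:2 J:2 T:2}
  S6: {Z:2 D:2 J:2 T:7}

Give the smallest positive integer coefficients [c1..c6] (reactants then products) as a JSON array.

Z: 6·7 = 42 | 5·4+1·8+3·4+1·0+1·2 = 42
Y: 6·3 = 18 | 5·3+1·0+3·0+1·3+1·0 = 18
D: 6·6 = 36 | 5·2+1·1+3·7+1·2+1·2 = 36
J: 6·6 = 36 | 5·6+1·2+3·0+1·2+1·2 = 36
T: 6·8 = 48 | 5·3+1·0+3·8+1·2+1·7 = 48
gcd(6,5,1,3,1,1) = 1

Coefficients: [6, 5, 1, 3, 1, 1]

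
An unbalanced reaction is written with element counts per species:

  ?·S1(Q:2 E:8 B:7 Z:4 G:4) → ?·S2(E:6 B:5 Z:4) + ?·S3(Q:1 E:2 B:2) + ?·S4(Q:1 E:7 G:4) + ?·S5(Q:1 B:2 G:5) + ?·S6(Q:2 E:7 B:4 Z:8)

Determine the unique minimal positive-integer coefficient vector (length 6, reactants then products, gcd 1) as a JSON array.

Q: 6·2 = 12 | 4·0+5·1+1·1+4·1+1·2 = 12
E: 6·8 = 48 | 4·6+5·2+1·7+4·0+1·7 = 48
B: 6·7 = 42 | 4·5+5·2+1·0+4·2+1·4 = 42
Z: 6·4 = 24 | 4·4+5·0+1·0+4·0+1·8 = 24
G: 6·4 = 24 | 4·0+5·0+1·4+4·5+1·0 = 24
gcd(6,4,5,1,4,1) = 1

Coefficients: [6, 4, 5, 1, 4, 1]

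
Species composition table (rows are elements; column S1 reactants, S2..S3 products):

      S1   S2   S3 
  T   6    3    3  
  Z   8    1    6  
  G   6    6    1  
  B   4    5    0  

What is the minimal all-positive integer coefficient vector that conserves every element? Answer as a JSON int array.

T: 5·6 = 30 | 4·3+6·3 = 30
Z: 5·8 = 40 | 4·1+6·6 = 40
G: 5·6 = 30 | 4·6+6·1 = 30
B: 5·4 = 20 | 4·5+6·0 = 20
gcd(5,4,6) = 1

Coefficients: [5, 4, 6]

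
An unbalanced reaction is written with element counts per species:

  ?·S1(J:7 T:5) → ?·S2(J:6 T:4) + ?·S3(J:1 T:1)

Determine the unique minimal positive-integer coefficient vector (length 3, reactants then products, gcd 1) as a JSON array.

Coefficients: [1, 1, 1]

J: 1·7 = 7 | 1·6+1·1 = 7
T: 1·5 = 5 | 1·4+1·1 = 5
gcd(1,1,1) = 1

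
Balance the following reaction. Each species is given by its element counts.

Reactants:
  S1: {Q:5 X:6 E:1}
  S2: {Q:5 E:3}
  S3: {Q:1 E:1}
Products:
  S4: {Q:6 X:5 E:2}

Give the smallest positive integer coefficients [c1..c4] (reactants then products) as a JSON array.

Coefficients: [5, 2, 1, 6]

Q: 5·5+2·5+1·1 = 36 | 6·6 = 36
X: 5·6+2·0+1·0 = 30 | 6·5 = 30
E: 5·1+2·3+1·1 = 12 | 6·2 = 12
gcd(5,2,1,6) = 1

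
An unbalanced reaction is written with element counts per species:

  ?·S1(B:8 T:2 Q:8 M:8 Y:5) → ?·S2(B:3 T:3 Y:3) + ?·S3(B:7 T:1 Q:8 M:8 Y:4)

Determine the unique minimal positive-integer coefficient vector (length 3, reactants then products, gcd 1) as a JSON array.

Coefficients: [3, 1, 3]

B: 3·8 = 24 | 1·3+3·7 = 24
T: 3·2 = 6 | 1·3+3·1 = 6
Q: 3·8 = 24 | 1·0+3·8 = 24
M: 3·8 = 24 | 1·0+3·8 = 24
Y: 3·5 = 15 | 1·3+3·4 = 15
gcd(3,1,3) = 1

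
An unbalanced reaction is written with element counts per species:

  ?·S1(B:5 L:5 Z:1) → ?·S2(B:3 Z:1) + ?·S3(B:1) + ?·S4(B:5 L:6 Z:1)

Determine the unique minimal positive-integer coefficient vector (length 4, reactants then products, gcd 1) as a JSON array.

Coefficients: [6, 1, 2, 5]

B: 6·5 = 30 | 1·3+2·1+5·5 = 30
L: 6·5 = 30 | 1·0+2·0+5·6 = 30
Z: 6·1 = 6 | 1·1+2·0+5·1 = 6
gcd(6,1,2,5) = 1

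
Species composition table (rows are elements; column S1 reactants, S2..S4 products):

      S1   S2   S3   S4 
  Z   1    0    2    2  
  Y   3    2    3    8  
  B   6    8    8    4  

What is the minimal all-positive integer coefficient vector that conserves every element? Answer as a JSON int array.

Coefficients: [6, 2, 2, 1]

Z: 6·1 = 6 | 2·0+2·2+1·2 = 6
Y: 6·3 = 18 | 2·2+2·3+1·8 = 18
B: 6·6 = 36 | 2·8+2·8+1·4 = 36
gcd(6,2,2,1) = 1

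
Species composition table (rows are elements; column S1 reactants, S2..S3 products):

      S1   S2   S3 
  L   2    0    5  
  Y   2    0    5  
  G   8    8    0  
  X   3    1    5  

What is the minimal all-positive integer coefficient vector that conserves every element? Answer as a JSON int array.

L: 5·2 = 10 | 5·0+2·5 = 10
Y: 5·2 = 10 | 5·0+2·5 = 10
G: 5·8 = 40 | 5·8+2·0 = 40
X: 5·3 = 15 | 5·1+2·5 = 15
gcd(5,5,2) = 1

Coefficients: [5, 5, 2]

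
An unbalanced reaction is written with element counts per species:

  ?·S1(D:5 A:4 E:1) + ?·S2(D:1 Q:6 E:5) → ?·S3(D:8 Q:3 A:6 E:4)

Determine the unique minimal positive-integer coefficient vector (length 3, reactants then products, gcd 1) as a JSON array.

Coefficients: [3, 1, 2]

D: 3·5+1·1 = 16 | 2·8 = 16
Q: 3·0+1·6 = 6 | 2·3 = 6
A: 3·4+1·0 = 12 | 2·6 = 12
E: 3·1+1·5 = 8 | 2·4 = 8
gcd(3,1,2) = 1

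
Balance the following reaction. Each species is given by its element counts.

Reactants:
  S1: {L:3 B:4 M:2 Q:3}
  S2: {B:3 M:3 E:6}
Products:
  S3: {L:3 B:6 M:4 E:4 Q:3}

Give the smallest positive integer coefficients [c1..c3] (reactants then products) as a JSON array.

L: 3·3+2·0 = 9 | 3·3 = 9
B: 3·4+2·3 = 18 | 3·6 = 18
M: 3·2+2·3 = 12 | 3·4 = 12
E: 3·0+2·6 = 12 | 3·4 = 12
Q: 3·3+2·0 = 9 | 3·3 = 9
gcd(3,2,3) = 1

Coefficients: [3, 2, 3]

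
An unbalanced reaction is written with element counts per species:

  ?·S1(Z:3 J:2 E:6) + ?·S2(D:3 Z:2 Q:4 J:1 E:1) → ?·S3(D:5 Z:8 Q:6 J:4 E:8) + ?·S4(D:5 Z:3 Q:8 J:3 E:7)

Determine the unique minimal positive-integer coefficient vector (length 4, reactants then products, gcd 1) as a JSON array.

Coefficients: [3, 5, 2, 1]

D: 3·0+5·3 = 15 | 2·5+1·5 = 15
Z: 3·3+5·2 = 19 | 2·8+1·3 = 19
Q: 3·0+5·4 = 20 | 2·6+1·8 = 20
J: 3·2+5·1 = 11 | 2·4+1·3 = 11
E: 3·6+5·1 = 23 | 2·8+1·7 = 23
gcd(3,5,2,1) = 1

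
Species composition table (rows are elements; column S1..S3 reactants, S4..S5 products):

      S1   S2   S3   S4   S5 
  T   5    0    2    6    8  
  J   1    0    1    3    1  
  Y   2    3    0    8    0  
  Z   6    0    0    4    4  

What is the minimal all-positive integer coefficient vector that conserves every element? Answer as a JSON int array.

T: 2·5+4·0+5·2 = 20 | 2·6+1·8 = 20
J: 2·1+4·0+5·1 = 7 | 2·3+1·1 = 7
Y: 2·2+4·3+5·0 = 16 | 2·8+1·0 = 16
Z: 2·6+4·0+5·0 = 12 | 2·4+1·4 = 12
gcd(2,4,5,2,1) = 1

Coefficients: [2, 4, 5, 2, 1]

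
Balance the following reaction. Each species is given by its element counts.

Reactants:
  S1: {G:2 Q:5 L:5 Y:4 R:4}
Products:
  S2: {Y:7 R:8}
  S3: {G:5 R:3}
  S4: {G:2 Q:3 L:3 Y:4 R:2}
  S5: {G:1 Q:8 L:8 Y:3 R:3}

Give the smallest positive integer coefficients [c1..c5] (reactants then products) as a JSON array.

G: 6·2 = 12 | 1·0+1·5+2·2+3·1 = 12
Q: 6·5 = 30 | 1·0+1·0+2·3+3·8 = 30
L: 6·5 = 30 | 1·0+1·0+2·3+3·8 = 30
Y: 6·4 = 24 | 1·7+1·0+2·4+3·3 = 24
R: 6·4 = 24 | 1·8+1·3+2·2+3·3 = 24
gcd(6,1,1,2,3) = 1

Coefficients: [6, 1, 1, 2, 3]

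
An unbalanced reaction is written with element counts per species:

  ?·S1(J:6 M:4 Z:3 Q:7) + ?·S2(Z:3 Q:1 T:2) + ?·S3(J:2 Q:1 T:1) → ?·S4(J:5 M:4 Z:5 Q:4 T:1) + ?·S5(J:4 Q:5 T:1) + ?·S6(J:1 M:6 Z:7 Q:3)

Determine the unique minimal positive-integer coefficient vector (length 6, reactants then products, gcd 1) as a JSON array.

J: 5·6+3·0+1·2 = 32 | 2·5+5·4+2·1 = 32
M: 5·4+3·0+1·0 = 20 | 2·4+5·0+2·6 = 20
Z: 5·3+3·3+1·0 = 24 | 2·5+5·0+2·7 = 24
Q: 5·7+3·1+1·1 = 39 | 2·4+5·5+2·3 = 39
T: 5·0+3·2+1·1 = 7 | 2·1+5·1+2·0 = 7
gcd(5,3,1,2,5,2) = 1

Coefficients: [5, 3, 1, 2, 5, 2]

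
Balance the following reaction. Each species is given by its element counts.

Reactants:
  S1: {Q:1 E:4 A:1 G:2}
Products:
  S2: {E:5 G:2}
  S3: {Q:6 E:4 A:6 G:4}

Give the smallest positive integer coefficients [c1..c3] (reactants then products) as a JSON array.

Coefficients: [6, 4, 1]

Q: 6·1 = 6 | 4·0+1·6 = 6
E: 6·4 = 24 | 4·5+1·4 = 24
A: 6·1 = 6 | 4·0+1·6 = 6
G: 6·2 = 12 | 4·2+1·4 = 12
gcd(6,4,1) = 1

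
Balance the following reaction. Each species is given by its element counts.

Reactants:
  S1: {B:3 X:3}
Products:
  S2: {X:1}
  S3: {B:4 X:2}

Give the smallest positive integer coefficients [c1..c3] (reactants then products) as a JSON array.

Coefficients: [4, 6, 3]

B: 4·3 = 12 | 6·0+3·4 = 12
X: 4·3 = 12 | 6·1+3·2 = 12
gcd(4,6,3) = 1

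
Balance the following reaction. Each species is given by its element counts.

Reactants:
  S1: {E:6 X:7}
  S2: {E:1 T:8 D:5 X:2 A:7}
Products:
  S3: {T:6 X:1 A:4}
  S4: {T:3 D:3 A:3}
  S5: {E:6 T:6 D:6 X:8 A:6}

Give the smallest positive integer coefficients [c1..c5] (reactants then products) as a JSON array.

Coefficients: [1, 6, 3, 6, 2]

E: 1·6+6·1 = 12 | 3·0+6·0+2·6 = 12
T: 1·0+6·8 = 48 | 3·6+6·3+2·6 = 48
D: 1·0+6·5 = 30 | 3·0+6·3+2·6 = 30
X: 1·7+6·2 = 19 | 3·1+6·0+2·8 = 19
A: 1·0+6·7 = 42 | 3·4+6·3+2·6 = 42
gcd(1,6,3,6,2) = 1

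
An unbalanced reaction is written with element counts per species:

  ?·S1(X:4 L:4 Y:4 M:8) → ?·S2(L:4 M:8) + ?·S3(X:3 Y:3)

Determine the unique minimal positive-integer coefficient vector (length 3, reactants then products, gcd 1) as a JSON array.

Coefficients: [3, 3, 4]

X: 3·4 = 12 | 3·0+4·3 = 12
L: 3·4 = 12 | 3·4+4·0 = 12
Y: 3·4 = 12 | 3·0+4·3 = 12
M: 3·8 = 24 | 3·8+4·0 = 24
gcd(3,3,4) = 1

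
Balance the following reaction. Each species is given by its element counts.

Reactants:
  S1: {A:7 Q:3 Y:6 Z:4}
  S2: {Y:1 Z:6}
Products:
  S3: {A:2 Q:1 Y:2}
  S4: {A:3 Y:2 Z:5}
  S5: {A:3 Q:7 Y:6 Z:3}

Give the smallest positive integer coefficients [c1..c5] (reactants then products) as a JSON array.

A: 4·7+2·0 = 28 | 5·2+5·3+1·3 = 28
Q: 4·3+2·0 = 12 | 5·1+5·0+1·7 = 12
Y: 4·6+2·1 = 26 | 5·2+5·2+1·6 = 26
Z: 4·4+2·6 = 28 | 5·0+5·5+1·3 = 28
gcd(4,2,5,5,1) = 1

Coefficients: [4, 2, 5, 5, 1]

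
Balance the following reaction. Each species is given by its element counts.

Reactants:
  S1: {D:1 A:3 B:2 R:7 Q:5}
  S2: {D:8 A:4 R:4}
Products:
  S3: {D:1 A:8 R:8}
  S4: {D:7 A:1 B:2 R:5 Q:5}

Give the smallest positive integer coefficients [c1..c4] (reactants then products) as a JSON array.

Coefficients: [6, 5, 4, 6]

D: 6·1+5·8 = 46 | 4·1+6·7 = 46
A: 6·3+5·4 = 38 | 4·8+6·1 = 38
B: 6·2+5·0 = 12 | 4·0+6·2 = 12
R: 6·7+5·4 = 62 | 4·8+6·5 = 62
Q: 6·5+5·0 = 30 | 4·0+6·5 = 30
gcd(6,5,4,6) = 1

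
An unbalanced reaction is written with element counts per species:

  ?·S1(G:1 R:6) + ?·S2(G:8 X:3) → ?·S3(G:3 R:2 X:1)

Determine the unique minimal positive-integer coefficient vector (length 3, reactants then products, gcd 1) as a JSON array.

Coefficients: [1, 1, 3]

G: 1·1+1·8 = 9 | 3·3 = 9
R: 1·6+1·0 = 6 | 3·2 = 6
X: 1·0+1·3 = 3 | 3·1 = 3
gcd(1,1,3) = 1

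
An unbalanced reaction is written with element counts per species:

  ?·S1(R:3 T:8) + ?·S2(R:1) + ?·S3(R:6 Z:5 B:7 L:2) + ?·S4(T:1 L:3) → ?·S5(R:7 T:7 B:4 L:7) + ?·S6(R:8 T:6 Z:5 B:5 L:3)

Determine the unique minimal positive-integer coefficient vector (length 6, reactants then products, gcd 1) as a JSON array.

Coefficients: [2, 5, 2, 3, 1, 2]

R: 2·3+5·1+2·6+3·0 = 23 | 1·7+2·8 = 23
T: 2·8+5·0+2·0+3·1 = 19 | 1·7+2·6 = 19
Z: 2·0+5·0+2·5+3·0 = 10 | 1·0+2·5 = 10
B: 2·0+5·0+2·7+3·0 = 14 | 1·4+2·5 = 14
L: 2·0+5·0+2·2+3·3 = 13 | 1·7+2·3 = 13
gcd(2,5,2,3,1,2) = 1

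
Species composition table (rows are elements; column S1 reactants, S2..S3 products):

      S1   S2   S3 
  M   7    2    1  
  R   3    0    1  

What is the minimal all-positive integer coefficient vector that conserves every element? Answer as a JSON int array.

Coefficients: [1, 2, 3]

M: 1·7 = 7 | 2·2+3·1 = 7
R: 1·3 = 3 | 2·0+3·1 = 3
gcd(1,2,3) = 1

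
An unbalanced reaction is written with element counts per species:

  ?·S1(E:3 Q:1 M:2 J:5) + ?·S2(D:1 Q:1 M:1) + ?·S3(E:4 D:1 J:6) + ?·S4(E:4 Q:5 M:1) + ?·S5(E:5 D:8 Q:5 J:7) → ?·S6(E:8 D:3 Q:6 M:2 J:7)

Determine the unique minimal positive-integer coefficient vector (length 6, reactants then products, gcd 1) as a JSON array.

E: 1·3+5·0+5·4+5·4+1·5 = 48 | 6·8 = 48
D: 1·0+5·1+5·1+5·0+1·8 = 18 | 6·3 = 18
Q: 1·1+5·1+5·0+5·5+1·5 = 36 | 6·6 = 36
M: 1·2+5·1+5·0+5·1+1·0 = 12 | 6·2 = 12
J: 1·5+5·0+5·6+5·0+1·7 = 42 | 6·7 = 42
gcd(1,5,5,5,1,6) = 1

Coefficients: [1, 5, 5, 5, 1, 6]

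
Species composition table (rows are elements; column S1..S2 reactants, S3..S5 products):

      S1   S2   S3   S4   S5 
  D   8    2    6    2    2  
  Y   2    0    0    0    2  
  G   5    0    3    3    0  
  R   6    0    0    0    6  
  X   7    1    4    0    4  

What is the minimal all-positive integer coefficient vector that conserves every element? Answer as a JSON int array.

D: 6·8+2·2 = 52 | 5·6+5·2+6·2 = 52
Y: 6·2+2·0 = 12 | 5·0+5·0+6·2 = 12
G: 6·5+2·0 = 30 | 5·3+5·3+6·0 = 30
R: 6·6+2·0 = 36 | 5·0+5·0+6·6 = 36
X: 6·7+2·1 = 44 | 5·4+5·0+6·4 = 44
gcd(6,2,5,5,6) = 1

Coefficients: [6, 2, 5, 5, 6]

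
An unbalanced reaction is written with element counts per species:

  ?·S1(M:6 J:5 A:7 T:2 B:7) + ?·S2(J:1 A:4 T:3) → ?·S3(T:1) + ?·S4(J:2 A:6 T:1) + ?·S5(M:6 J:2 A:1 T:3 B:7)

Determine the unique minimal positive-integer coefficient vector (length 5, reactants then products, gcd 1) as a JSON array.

M: 1·6+3·0 = 6 | 5·0+3·0+1·6 = 6
J: 1·5+3·1 = 8 | 5·0+3·2+1·2 = 8
A: 1·7+3·4 = 19 | 5·0+3·6+1·1 = 19
T: 1·2+3·3 = 11 | 5·1+3·1+1·3 = 11
B: 1·7+3·0 = 7 | 5·0+3·0+1·7 = 7
gcd(1,3,5,3,1) = 1

Coefficients: [1, 3, 5, 3, 1]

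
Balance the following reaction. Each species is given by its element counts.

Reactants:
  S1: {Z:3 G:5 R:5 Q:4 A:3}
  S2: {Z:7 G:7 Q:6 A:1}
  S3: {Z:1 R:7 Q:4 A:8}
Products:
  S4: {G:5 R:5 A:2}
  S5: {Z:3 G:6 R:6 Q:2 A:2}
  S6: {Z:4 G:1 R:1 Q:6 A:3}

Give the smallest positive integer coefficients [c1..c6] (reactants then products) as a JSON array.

Z: 6·3+1·7+1·1 = 26 | 4·0+2·3+5·4 = 26
G: 6·5+1·7+1·0 = 37 | 4·5+2·6+5·1 = 37
R: 6·5+1·0+1·7 = 37 | 4·5+2·6+5·1 = 37
Q: 6·4+1·6+1·4 = 34 | 4·0+2·2+5·6 = 34
A: 6·3+1·1+1·8 = 27 | 4·2+2·2+5·3 = 27
gcd(6,1,1,4,2,5) = 1

Coefficients: [6, 1, 1, 4, 2, 5]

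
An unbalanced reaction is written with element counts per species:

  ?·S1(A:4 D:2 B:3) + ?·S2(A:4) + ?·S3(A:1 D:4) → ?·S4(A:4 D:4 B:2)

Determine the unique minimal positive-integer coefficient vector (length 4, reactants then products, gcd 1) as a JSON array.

Coefficients: [4, 1, 4, 6]

A: 4·4+1·4+4·1 = 24 | 6·4 = 24
D: 4·2+1·0+4·4 = 24 | 6·4 = 24
B: 4·3+1·0+4·0 = 12 | 6·2 = 12
gcd(4,1,4,6) = 1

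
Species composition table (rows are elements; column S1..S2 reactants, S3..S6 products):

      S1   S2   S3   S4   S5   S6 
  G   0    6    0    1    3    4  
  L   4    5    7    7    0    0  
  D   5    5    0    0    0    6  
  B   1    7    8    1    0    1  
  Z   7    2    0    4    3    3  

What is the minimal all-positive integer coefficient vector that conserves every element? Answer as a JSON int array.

Coefficients: [2, 4, 3, 1, 1, 5]

G: 2·0+4·6 = 24 | 3·0+1·1+1·3+5·4 = 24
L: 2·4+4·5 = 28 | 3·7+1·7+1·0+5·0 = 28
D: 2·5+4·5 = 30 | 3·0+1·0+1·0+5·6 = 30
B: 2·1+4·7 = 30 | 3·8+1·1+1·0+5·1 = 30
Z: 2·7+4·2 = 22 | 3·0+1·4+1·3+5·3 = 22
gcd(2,4,3,1,1,5) = 1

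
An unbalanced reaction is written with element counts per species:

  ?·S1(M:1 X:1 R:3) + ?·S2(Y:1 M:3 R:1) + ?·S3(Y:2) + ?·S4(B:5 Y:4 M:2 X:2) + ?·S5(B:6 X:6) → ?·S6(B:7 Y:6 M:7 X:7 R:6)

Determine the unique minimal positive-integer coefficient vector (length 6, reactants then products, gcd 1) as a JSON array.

Coefficients: [6, 6, 5, 2, 3, 4]

B: 6·0+6·0+5·0+2·5+3·6 = 28 | 4·7 = 28
Y: 6·0+6·1+5·2+2·4+3·0 = 24 | 4·6 = 24
M: 6·1+6·3+5·0+2·2+3·0 = 28 | 4·7 = 28
X: 6·1+6·0+5·0+2·2+3·6 = 28 | 4·7 = 28
R: 6·3+6·1+5·0+2·0+3·0 = 24 | 4·6 = 24
gcd(6,6,5,2,3,4) = 1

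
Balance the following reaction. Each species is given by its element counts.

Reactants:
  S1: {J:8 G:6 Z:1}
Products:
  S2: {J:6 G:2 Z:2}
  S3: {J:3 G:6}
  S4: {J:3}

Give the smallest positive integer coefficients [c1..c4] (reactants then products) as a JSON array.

Coefficients: [6, 3, 5, 5]

J: 6·8 = 48 | 3·6+5·3+5·3 = 48
G: 6·6 = 36 | 3·2+5·6+5·0 = 36
Z: 6·1 = 6 | 3·2+5·0+5·0 = 6
gcd(6,3,5,5) = 1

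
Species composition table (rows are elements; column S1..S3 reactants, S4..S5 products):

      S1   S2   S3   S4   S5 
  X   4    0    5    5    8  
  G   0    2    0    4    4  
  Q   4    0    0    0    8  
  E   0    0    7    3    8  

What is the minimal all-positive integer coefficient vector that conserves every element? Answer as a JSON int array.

Coefficients: [2, 6, 2, 2, 1]

X: 2·4+6·0+2·5 = 18 | 2·5+1·8 = 18
G: 2·0+6·2+2·0 = 12 | 2·4+1·4 = 12
Q: 2·4+6·0+2·0 = 8 | 2·0+1·8 = 8
E: 2·0+6·0+2·7 = 14 | 2·3+1·8 = 14
gcd(2,6,2,2,1) = 1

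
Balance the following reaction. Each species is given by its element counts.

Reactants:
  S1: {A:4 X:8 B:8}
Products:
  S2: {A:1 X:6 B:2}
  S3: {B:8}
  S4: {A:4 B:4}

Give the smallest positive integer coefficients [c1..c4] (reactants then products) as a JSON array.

Coefficients: [3, 4, 1, 2]

A: 3·4 = 12 | 4·1+1·0+2·4 = 12
X: 3·8 = 24 | 4·6+1·0+2·0 = 24
B: 3·8 = 24 | 4·2+1·8+2·4 = 24
gcd(3,4,1,2) = 1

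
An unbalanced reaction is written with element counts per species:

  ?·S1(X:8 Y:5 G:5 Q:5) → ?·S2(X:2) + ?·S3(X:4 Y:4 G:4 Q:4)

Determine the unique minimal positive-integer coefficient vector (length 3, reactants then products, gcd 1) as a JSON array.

Coefficients: [4, 6, 5]

X: 4·8 = 32 | 6·2+5·4 = 32
Y: 4·5 = 20 | 6·0+5·4 = 20
G: 4·5 = 20 | 6·0+5·4 = 20
Q: 4·5 = 20 | 6·0+5·4 = 20
gcd(4,6,5) = 1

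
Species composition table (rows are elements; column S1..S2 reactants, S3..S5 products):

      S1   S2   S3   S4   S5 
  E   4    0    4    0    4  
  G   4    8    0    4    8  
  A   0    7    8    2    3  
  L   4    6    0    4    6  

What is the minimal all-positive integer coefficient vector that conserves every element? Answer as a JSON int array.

E: 6·4+5·0 = 24 | 1·4+6·0+5·4 = 24
G: 6·4+5·8 = 64 | 1·0+6·4+5·8 = 64
A: 6·0+5·7 = 35 | 1·8+6·2+5·3 = 35
L: 6·4+5·6 = 54 | 1·0+6·4+5·6 = 54
gcd(6,5,1,6,5) = 1

Coefficients: [6, 5, 1, 6, 5]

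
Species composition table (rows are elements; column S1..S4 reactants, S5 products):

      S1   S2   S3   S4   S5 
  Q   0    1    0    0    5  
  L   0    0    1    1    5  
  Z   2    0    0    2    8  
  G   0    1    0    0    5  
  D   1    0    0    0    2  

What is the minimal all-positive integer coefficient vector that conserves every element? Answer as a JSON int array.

Coefficients: [2, 5, 3, 2, 1]

Q: 2·0+5·1+3·0+2·0 = 5 | 1·5 = 5
L: 2·0+5·0+3·1+2·1 = 5 | 1·5 = 5
Z: 2·2+5·0+3·0+2·2 = 8 | 1·8 = 8
G: 2·0+5·1+3·0+2·0 = 5 | 1·5 = 5
D: 2·1+5·0+3·0+2·0 = 2 | 1·2 = 2
gcd(2,5,3,2,1) = 1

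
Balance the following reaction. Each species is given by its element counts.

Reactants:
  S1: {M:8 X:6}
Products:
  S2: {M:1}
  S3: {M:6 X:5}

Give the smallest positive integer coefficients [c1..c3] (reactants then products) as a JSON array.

M: 5·8 = 40 | 4·1+6·6 = 40
X: 5·6 = 30 | 4·0+6·5 = 30
gcd(5,4,6) = 1

Coefficients: [5, 4, 6]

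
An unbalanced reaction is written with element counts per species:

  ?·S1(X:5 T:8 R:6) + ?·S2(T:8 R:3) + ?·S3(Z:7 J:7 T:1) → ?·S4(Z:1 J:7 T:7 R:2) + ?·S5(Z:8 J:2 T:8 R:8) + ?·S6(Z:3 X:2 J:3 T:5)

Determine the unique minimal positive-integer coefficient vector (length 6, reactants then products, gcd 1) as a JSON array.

Coefficients: [2, 6, 6, 3, 3, 5]

Z: 2·0+6·0+6·7 = 42 | 3·1+3·8+5·3 = 42
X: 2·5+6·0+6·0 = 10 | 3·0+3·0+5·2 = 10
J: 2·0+6·0+6·7 = 42 | 3·7+3·2+5·3 = 42
T: 2·8+6·8+6·1 = 70 | 3·7+3·8+5·5 = 70
R: 2·6+6·3+6·0 = 30 | 3·2+3·8+5·0 = 30
gcd(2,6,6,3,3,5) = 1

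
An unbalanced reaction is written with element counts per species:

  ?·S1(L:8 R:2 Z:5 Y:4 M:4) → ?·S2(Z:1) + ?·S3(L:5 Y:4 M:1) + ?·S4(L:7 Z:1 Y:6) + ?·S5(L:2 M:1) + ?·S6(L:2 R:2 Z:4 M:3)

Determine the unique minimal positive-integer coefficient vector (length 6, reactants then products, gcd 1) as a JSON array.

L: 5·8 = 40 | 3·0+2·5+2·7+3·2+5·2 = 40
R: 5·2 = 10 | 3·0+2·0+2·0+3·0+5·2 = 10
Z: 5·5 = 25 | 3·1+2·0+2·1+3·0+5·4 = 25
Y: 5·4 = 20 | 3·0+2·4+2·6+3·0+5·0 = 20
M: 5·4 = 20 | 3·0+2·1+2·0+3·1+5·3 = 20
gcd(5,3,2,2,3,5) = 1

Coefficients: [5, 3, 2, 2, 3, 5]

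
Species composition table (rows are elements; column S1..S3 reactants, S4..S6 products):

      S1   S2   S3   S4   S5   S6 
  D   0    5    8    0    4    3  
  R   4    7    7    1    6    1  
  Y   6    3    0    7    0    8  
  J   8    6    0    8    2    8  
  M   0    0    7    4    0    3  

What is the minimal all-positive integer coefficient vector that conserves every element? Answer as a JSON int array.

Coefficients: [1, 3, 1, 1, 5, 1]

D: 1·0+3·5+1·8 = 23 | 1·0+5·4+1·3 = 23
R: 1·4+3·7+1·7 = 32 | 1·1+5·6+1·1 = 32
Y: 1·6+3·3+1·0 = 15 | 1·7+5·0+1·8 = 15
J: 1·8+3·6+1·0 = 26 | 1·8+5·2+1·8 = 26
M: 1·0+3·0+1·7 = 7 | 1·4+5·0+1·3 = 7
gcd(1,3,1,1,5,1) = 1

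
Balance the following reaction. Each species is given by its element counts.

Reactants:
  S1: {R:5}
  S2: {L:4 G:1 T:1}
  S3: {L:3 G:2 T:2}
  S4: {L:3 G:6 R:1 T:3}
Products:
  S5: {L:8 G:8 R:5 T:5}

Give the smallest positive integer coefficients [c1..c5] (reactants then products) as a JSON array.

L: 4·0+4·4+3·3+5·3 = 40 | 5·8 = 40
G: 4·0+4·1+3·2+5·6 = 40 | 5·8 = 40
R: 4·5+4·0+3·0+5·1 = 25 | 5·5 = 25
T: 4·0+4·1+3·2+5·3 = 25 | 5·5 = 25
gcd(4,4,3,5,5) = 1

Coefficients: [4, 4, 3, 5, 5]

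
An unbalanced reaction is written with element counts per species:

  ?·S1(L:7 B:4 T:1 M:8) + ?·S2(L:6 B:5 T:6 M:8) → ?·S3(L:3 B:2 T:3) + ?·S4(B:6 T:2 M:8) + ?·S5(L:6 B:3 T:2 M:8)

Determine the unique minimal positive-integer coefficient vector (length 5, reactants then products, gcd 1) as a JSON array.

Coefficients: [3, 3, 3, 1, 5]

L: 3·7+3·6 = 39 | 3·3+1·0+5·6 = 39
B: 3·4+3·5 = 27 | 3·2+1·6+5·3 = 27
T: 3·1+3·6 = 21 | 3·3+1·2+5·2 = 21
M: 3·8+3·8 = 48 | 3·0+1·8+5·8 = 48
gcd(3,3,3,1,5) = 1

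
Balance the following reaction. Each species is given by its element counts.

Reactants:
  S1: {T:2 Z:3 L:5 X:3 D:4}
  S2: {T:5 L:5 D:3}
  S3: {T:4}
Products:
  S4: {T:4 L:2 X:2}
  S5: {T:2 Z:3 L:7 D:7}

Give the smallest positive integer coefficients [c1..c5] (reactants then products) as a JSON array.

T: 4·2+4·5+1·4 = 32 | 6·4+4·2 = 32
Z: 4·3+4·0+1·0 = 12 | 6·0+4·3 = 12
L: 4·5+4·5+1·0 = 40 | 6·2+4·7 = 40
X: 4·3+4·0+1·0 = 12 | 6·2+4·0 = 12
D: 4·4+4·3+1·0 = 28 | 6·0+4·7 = 28
gcd(4,4,1,6,4) = 1

Coefficients: [4, 4, 1, 6, 4]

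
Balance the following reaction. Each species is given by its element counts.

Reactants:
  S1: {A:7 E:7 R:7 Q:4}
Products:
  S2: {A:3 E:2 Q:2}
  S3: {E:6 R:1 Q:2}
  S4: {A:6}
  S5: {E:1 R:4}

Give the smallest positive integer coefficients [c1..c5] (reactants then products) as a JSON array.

Coefficients: [3, 5, 1, 1, 5]

A: 3·7 = 21 | 5·3+1·0+1·6+5·0 = 21
E: 3·7 = 21 | 5·2+1·6+1·0+5·1 = 21
R: 3·7 = 21 | 5·0+1·1+1·0+5·4 = 21
Q: 3·4 = 12 | 5·2+1·2+1·0+5·0 = 12
gcd(3,5,1,1,5) = 1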